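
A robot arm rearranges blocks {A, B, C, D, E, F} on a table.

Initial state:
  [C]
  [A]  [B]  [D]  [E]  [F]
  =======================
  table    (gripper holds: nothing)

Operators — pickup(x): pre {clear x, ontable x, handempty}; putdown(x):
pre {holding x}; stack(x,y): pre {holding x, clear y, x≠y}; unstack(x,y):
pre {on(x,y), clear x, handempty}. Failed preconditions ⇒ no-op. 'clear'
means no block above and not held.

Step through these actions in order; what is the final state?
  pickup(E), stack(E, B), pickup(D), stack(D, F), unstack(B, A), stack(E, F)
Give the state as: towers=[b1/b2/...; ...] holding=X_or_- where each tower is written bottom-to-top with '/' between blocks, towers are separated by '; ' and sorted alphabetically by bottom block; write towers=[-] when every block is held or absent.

step 1 (pickup(E)): towers=[A/C; B; D; F] holding=E
step 2 (stack(E, B)): towers=[A/C; B/E; D; F] holding=-
step 3 (pickup(D)): towers=[A/C; B/E; F] holding=D
step 4 (stack(D, F)): towers=[A/C; B/E; F/D] holding=-
step 5 (unstack(B, A)) [no-op]: towers=[A/C; B/E; F/D] holding=-
step 6 (stack(E, F)) [no-op]: towers=[A/C; B/E; F/D] holding=-

towers=[A/C; B/E; F/D] holding=-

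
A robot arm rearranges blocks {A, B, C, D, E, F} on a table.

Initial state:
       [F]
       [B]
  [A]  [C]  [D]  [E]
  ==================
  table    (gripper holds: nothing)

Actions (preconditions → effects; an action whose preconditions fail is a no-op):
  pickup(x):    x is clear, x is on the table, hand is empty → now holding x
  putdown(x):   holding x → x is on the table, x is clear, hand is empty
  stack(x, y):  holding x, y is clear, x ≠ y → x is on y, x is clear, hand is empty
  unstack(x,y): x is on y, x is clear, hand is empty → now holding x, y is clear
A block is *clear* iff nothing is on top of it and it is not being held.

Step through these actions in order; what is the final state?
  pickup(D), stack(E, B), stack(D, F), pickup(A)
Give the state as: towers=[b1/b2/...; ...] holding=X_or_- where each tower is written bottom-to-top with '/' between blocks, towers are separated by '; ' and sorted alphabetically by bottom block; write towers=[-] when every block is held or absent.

step 1 (pickup(D)): towers=[A; C/B/F; E] holding=D
step 2 (stack(E, B)) [no-op]: towers=[A; C/B/F; E] holding=D
step 3 (stack(D, F)): towers=[A; C/B/F/D; E] holding=-
step 4 (pickup(A)): towers=[C/B/F/D; E] holding=A

towers=[C/B/F/D; E] holding=A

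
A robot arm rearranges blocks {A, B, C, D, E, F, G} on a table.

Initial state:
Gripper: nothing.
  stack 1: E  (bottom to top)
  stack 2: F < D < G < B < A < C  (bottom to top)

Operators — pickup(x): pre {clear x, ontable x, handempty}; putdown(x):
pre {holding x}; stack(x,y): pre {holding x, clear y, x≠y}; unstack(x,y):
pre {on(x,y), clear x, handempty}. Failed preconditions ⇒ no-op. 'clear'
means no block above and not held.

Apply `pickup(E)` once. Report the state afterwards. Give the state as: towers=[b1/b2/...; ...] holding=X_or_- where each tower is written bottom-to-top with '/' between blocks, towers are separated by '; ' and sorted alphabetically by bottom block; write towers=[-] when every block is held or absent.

towers=[F/D/G/B/A/C] holding=E

before: towers=[E; F/D/G/B/A/C] holding=-
pre[pickup(E)]: clear(E) ok, ontable(E) ok, handempty ok
all met → apply pickup(E)
after:  towers=[F/D/G/B/A/C] holding=E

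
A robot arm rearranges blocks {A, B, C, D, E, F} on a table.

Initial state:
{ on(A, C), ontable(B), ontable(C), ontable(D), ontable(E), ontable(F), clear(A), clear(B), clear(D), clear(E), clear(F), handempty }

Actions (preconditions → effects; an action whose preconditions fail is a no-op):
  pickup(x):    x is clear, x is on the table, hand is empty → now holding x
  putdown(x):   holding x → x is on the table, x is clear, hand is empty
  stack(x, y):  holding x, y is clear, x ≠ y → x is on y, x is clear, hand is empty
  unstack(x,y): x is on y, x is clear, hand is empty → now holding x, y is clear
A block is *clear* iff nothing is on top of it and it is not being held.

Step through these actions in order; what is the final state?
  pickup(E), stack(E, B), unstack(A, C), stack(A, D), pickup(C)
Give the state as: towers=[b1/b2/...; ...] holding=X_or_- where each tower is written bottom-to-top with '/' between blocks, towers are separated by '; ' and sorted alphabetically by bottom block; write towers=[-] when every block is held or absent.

towers=[B/E; D/A; F] holding=C

step 1 (pickup(E)): towers=[B; C/A; D; F] holding=E
step 2 (stack(E, B)): towers=[B/E; C/A; D; F] holding=-
step 3 (unstack(A, C)): towers=[B/E; C; D; F] holding=A
step 4 (stack(A, D)): towers=[B/E; C; D/A; F] holding=-
step 5 (pickup(C)): towers=[B/E; D/A; F] holding=C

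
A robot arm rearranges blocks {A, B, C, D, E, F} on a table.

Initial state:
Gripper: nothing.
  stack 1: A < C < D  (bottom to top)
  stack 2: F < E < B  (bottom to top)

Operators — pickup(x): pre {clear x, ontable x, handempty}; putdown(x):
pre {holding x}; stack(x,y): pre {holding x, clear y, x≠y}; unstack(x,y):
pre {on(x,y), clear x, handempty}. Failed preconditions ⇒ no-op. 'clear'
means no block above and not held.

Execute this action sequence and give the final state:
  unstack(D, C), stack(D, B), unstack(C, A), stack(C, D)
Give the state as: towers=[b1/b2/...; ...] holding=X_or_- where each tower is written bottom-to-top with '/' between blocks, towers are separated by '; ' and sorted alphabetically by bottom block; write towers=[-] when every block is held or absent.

step 1 (unstack(D, C)): towers=[A/C; F/E/B] holding=D
step 2 (stack(D, B)): towers=[A/C; F/E/B/D] holding=-
step 3 (unstack(C, A)): towers=[A; F/E/B/D] holding=C
step 4 (stack(C, D)): towers=[A; F/E/B/D/C] holding=-

towers=[A; F/E/B/D/C] holding=-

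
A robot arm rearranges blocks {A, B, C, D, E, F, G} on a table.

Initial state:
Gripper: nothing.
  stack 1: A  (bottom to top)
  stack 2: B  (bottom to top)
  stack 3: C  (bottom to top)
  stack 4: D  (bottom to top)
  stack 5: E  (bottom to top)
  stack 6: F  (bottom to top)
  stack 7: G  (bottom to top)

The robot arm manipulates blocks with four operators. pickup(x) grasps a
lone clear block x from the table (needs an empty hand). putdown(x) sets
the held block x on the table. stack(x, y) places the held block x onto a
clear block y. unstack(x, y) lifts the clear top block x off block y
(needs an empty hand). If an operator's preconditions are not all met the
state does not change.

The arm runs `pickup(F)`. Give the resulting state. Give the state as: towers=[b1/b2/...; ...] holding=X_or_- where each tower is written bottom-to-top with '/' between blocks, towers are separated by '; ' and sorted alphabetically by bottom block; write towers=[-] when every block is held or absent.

before: towers=[A; B; C; D; E; F; G] holding=-
pre[pickup(F)]: clear(F) ✓, ontable(F) ✓, handempty ✓
all met → apply pickup(F)
after:  towers=[A; B; C; D; E; G] holding=F

towers=[A; B; C; D; E; G] holding=F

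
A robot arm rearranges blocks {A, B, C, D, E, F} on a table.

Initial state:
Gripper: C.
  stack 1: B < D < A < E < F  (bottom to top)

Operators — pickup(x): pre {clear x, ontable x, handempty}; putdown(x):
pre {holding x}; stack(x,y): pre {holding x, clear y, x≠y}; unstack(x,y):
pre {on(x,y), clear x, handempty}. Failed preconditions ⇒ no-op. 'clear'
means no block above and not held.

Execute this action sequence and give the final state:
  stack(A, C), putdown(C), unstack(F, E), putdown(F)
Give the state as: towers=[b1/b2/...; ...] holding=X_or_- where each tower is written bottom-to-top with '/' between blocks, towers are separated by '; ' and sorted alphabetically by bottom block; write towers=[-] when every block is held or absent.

towers=[B/D/A/E; C; F] holding=-

step 1 (stack(A, C)) [no-op]: towers=[B/D/A/E/F] holding=C
step 2 (putdown(C)): towers=[B/D/A/E/F; C] holding=-
step 3 (unstack(F, E)): towers=[B/D/A/E; C] holding=F
step 4 (putdown(F)): towers=[B/D/A/E; C; F] holding=-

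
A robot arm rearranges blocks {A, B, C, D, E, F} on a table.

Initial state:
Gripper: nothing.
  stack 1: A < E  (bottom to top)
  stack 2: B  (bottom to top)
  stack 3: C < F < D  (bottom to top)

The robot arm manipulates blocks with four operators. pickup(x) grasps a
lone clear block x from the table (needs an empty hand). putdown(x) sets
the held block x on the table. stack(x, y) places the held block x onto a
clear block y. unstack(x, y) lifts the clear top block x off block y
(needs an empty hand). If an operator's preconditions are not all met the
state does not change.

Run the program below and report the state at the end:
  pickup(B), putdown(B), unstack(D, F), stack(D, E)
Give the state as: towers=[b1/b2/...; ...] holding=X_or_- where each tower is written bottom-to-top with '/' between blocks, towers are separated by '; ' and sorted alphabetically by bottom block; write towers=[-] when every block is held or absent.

step 1 (pickup(B)): towers=[A/E; C/F/D] holding=B
step 2 (putdown(B)): towers=[A/E; B; C/F/D] holding=-
step 3 (unstack(D, F)): towers=[A/E; B; C/F] holding=D
step 4 (stack(D, E)): towers=[A/E/D; B; C/F] holding=-

towers=[A/E/D; B; C/F] holding=-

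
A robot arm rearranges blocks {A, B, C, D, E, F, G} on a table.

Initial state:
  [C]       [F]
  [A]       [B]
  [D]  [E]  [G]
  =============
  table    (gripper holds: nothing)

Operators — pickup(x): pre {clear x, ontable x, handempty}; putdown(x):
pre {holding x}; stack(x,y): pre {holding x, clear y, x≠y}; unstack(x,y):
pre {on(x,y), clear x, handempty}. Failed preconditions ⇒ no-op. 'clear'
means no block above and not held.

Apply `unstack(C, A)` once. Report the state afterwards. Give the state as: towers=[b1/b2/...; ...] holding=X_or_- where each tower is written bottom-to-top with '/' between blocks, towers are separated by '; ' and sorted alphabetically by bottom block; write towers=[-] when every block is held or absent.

before: towers=[D/A/C; E; G/B/F] holding=-
pre[unstack(C, A)]: on(C,A) yes, clear(C) yes, handempty yes
all met → apply unstack(C, A)
after:  towers=[D/A; E; G/B/F] holding=C

towers=[D/A; E; G/B/F] holding=C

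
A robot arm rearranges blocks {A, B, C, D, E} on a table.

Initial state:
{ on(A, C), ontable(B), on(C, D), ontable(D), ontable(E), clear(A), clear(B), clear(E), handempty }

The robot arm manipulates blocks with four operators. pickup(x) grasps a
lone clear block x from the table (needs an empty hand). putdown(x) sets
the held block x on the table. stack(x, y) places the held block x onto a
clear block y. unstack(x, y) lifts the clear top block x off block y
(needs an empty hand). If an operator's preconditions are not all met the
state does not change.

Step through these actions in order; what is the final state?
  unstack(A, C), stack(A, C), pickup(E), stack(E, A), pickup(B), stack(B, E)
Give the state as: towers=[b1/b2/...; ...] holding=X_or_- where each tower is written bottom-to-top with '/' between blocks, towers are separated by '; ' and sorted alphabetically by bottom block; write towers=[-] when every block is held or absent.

step 1 (unstack(A, C)): towers=[B; D/C; E] holding=A
step 2 (stack(A, C)): towers=[B; D/C/A; E] holding=-
step 3 (pickup(E)): towers=[B; D/C/A] holding=E
step 4 (stack(E, A)): towers=[B; D/C/A/E] holding=-
step 5 (pickup(B)): towers=[D/C/A/E] holding=B
step 6 (stack(B, E)): towers=[D/C/A/E/B] holding=-

towers=[D/C/A/E/B] holding=-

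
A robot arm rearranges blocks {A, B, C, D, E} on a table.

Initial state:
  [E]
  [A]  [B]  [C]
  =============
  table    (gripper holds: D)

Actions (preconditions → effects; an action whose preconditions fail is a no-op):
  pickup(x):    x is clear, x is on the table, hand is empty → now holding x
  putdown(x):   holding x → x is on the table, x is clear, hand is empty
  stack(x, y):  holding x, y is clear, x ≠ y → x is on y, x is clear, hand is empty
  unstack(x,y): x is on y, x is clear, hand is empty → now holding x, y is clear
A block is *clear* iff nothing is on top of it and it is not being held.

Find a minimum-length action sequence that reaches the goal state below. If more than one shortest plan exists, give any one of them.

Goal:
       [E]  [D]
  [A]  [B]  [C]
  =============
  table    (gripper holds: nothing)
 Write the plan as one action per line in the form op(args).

stack(D, C)
unstack(E, A)
stack(E, B)

step 1 (stack(D, C)): towers=[A/E; B; C/D] holding=-
step 2 (unstack(E, A)): towers=[A; B; C/D] holding=E
step 3 (stack(E, B)): towers=[A; B/E; C/D] holding=-
goal check: towers=[A; B/E; C/D] holding=- — reached (length 3, optimal by BFS)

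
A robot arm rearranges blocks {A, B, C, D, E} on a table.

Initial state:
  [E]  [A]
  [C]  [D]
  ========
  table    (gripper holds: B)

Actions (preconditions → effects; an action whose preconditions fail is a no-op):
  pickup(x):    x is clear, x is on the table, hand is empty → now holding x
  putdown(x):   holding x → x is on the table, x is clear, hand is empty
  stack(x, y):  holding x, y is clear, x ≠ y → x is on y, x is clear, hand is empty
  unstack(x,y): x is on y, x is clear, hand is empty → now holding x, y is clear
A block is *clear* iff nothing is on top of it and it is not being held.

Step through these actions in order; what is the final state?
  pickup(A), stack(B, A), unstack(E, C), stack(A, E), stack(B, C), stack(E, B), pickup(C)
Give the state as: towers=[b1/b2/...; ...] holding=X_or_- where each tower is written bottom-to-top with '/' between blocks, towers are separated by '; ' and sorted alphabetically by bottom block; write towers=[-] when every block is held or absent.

towers=[D/A/B/E] holding=C

step 1 (pickup(A)) [no-op]: towers=[C/E; D/A] holding=B
step 2 (stack(B, A)): towers=[C/E; D/A/B] holding=-
step 3 (unstack(E, C)): towers=[C; D/A/B] holding=E
step 4 (stack(A, E)) [no-op]: towers=[C; D/A/B] holding=E
step 5 (stack(B, C)) [no-op]: towers=[C; D/A/B] holding=E
step 6 (stack(E, B)): towers=[C; D/A/B/E] holding=-
step 7 (pickup(C)): towers=[D/A/B/E] holding=C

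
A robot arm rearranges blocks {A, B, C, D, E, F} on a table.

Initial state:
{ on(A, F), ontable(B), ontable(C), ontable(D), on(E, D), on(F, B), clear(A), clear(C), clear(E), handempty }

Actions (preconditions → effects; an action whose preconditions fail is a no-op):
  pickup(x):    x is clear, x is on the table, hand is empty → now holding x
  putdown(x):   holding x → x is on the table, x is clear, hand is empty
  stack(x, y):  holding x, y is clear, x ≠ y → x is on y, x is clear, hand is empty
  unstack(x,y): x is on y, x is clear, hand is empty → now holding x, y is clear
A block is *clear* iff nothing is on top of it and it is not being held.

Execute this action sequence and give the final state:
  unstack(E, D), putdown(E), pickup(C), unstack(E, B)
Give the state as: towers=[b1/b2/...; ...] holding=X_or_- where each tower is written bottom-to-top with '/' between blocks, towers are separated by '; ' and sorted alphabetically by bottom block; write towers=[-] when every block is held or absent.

towers=[B/F/A; D; E] holding=C

step 1 (unstack(E, D)): towers=[B/F/A; C; D] holding=E
step 2 (putdown(E)): towers=[B/F/A; C; D; E] holding=-
step 3 (pickup(C)): towers=[B/F/A; D; E] holding=C
step 4 (unstack(E, B)) [no-op]: towers=[B/F/A; D; E] holding=C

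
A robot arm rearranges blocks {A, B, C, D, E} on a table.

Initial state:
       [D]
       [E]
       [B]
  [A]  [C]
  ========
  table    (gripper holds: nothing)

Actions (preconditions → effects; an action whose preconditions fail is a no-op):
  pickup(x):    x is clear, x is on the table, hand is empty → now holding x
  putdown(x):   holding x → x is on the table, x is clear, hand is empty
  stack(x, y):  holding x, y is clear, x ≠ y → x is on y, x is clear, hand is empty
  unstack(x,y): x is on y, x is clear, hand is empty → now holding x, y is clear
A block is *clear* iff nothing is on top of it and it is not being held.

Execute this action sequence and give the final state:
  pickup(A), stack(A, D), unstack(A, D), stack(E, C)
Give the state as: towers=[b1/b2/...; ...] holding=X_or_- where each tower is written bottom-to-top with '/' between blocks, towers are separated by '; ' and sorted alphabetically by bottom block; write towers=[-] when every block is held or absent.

towers=[C/B/E/D] holding=A

step 1 (pickup(A)): towers=[C/B/E/D] holding=A
step 2 (stack(A, D)): towers=[C/B/E/D/A] holding=-
step 3 (unstack(A, D)): towers=[C/B/E/D] holding=A
step 4 (stack(E, C)) [no-op]: towers=[C/B/E/D] holding=A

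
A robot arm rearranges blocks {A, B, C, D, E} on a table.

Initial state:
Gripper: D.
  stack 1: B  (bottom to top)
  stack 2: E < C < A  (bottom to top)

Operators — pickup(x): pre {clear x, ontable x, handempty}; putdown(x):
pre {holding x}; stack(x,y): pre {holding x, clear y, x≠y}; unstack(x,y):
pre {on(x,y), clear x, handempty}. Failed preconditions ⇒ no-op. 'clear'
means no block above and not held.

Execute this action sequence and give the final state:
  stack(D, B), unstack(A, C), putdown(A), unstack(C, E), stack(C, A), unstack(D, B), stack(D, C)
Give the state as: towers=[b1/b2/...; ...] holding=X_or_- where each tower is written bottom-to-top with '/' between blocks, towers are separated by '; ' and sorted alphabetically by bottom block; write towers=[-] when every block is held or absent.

towers=[A/C/D; B; E] holding=-

step 1 (stack(D, B)): towers=[B/D; E/C/A] holding=-
step 2 (unstack(A, C)): towers=[B/D; E/C] holding=A
step 3 (putdown(A)): towers=[A; B/D; E/C] holding=-
step 4 (unstack(C, E)): towers=[A; B/D; E] holding=C
step 5 (stack(C, A)): towers=[A/C; B/D; E] holding=-
step 6 (unstack(D, B)): towers=[A/C; B; E] holding=D
step 7 (stack(D, C)): towers=[A/C/D; B; E] holding=-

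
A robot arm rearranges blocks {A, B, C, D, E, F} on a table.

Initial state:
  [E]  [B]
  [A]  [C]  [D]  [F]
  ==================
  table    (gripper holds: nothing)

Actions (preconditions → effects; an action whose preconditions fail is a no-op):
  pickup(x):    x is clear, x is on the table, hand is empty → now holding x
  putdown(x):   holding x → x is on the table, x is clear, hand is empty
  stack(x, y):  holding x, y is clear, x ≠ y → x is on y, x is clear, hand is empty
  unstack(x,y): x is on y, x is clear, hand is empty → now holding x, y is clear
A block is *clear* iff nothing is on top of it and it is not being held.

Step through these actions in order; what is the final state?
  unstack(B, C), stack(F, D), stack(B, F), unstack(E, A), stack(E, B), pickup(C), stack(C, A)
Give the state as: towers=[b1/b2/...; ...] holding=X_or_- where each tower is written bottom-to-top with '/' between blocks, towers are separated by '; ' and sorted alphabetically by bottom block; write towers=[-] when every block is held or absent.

towers=[A/C; D; F/B/E] holding=-

step 1 (unstack(B, C)): towers=[A/E; C; D; F] holding=B
step 2 (stack(F, D)) [no-op]: towers=[A/E; C; D; F] holding=B
step 3 (stack(B, F)): towers=[A/E; C; D; F/B] holding=-
step 4 (unstack(E, A)): towers=[A; C; D; F/B] holding=E
step 5 (stack(E, B)): towers=[A; C; D; F/B/E] holding=-
step 6 (pickup(C)): towers=[A; D; F/B/E] holding=C
step 7 (stack(C, A)): towers=[A/C; D; F/B/E] holding=-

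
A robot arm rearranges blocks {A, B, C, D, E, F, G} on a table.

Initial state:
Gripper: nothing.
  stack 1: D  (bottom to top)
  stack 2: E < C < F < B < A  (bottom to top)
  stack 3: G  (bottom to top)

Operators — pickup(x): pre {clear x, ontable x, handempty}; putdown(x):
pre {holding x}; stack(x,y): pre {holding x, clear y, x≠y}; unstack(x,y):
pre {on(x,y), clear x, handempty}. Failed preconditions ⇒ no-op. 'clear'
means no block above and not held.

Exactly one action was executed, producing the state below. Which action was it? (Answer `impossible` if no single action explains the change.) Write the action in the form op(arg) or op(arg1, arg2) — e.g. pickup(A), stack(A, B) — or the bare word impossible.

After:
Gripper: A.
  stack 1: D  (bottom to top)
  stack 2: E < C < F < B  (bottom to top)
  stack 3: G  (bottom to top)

target: towers=[D; E/C/F/B; G] holding=A
         pickup(G) → towers=[D; E/C/F/B/A] holding=G
         pickup(D) → towers=[E/C/F/B/A; G] holding=D
     unstack(A, B) → towers=[D; E/C/F/B; G] holding=A  ← match

unstack(A, B)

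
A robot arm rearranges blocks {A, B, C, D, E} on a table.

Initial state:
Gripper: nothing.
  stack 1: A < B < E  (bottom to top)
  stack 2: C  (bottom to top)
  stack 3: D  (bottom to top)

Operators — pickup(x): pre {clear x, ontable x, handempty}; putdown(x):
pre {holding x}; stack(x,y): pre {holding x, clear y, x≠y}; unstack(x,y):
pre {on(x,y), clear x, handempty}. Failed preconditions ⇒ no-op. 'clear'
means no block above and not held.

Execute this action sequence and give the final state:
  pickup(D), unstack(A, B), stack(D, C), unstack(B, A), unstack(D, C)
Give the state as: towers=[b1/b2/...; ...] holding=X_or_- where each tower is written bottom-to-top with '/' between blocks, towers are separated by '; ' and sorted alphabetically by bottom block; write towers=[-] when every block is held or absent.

towers=[A/B/E; C] holding=D

step 1 (pickup(D)): towers=[A/B/E; C] holding=D
step 2 (unstack(A, B)) [no-op]: towers=[A/B/E; C] holding=D
step 3 (stack(D, C)): towers=[A/B/E; C/D] holding=-
step 4 (unstack(B, A)) [no-op]: towers=[A/B/E; C/D] holding=-
step 5 (unstack(D, C)): towers=[A/B/E; C] holding=D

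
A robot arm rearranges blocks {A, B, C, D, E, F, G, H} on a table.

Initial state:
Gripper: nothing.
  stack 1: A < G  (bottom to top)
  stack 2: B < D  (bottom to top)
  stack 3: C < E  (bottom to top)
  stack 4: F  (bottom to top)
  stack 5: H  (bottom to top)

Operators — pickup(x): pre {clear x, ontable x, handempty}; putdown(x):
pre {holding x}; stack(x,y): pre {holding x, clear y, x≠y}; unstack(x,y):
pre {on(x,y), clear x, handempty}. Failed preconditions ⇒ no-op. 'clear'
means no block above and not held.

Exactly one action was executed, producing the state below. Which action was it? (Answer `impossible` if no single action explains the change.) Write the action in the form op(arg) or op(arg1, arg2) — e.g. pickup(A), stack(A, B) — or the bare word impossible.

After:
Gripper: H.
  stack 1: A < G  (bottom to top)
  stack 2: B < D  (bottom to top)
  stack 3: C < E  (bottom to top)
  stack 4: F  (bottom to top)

target: towers=[A/G; B/D; C/E; F] holding=H
     unstack(G, A) → towers=[A; B/D; C/E; F; H] holding=G
     unstack(E, C) → towers=[A/G; B/D; C; F; H] holding=E
         pickup(H) → towers=[A/G; B/D; C/E; F] holding=H  ← match
         pickup(F) → towers=[A/G; B/D; C/E; H] holding=F
     unstack(D, B) → towers=[A/G; B; C/E; F; H] holding=D

pickup(H)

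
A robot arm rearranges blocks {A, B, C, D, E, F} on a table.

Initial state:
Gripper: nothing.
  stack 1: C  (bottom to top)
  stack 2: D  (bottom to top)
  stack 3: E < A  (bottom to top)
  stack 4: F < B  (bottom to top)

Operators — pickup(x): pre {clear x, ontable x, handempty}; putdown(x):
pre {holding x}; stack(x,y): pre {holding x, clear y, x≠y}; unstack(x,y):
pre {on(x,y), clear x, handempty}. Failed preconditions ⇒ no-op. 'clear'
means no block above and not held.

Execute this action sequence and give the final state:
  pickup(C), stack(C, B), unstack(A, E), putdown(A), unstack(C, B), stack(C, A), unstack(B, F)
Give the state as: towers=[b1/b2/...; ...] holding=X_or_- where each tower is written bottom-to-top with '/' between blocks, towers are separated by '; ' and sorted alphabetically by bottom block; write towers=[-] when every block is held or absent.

step 1 (pickup(C)): towers=[D; E/A; F/B] holding=C
step 2 (stack(C, B)): towers=[D; E/A; F/B/C] holding=-
step 3 (unstack(A, E)): towers=[D; E; F/B/C] holding=A
step 4 (putdown(A)): towers=[A; D; E; F/B/C] holding=-
step 5 (unstack(C, B)): towers=[A; D; E; F/B] holding=C
step 6 (stack(C, A)): towers=[A/C; D; E; F/B] holding=-
step 7 (unstack(B, F)): towers=[A/C; D; E; F] holding=B

towers=[A/C; D; E; F] holding=B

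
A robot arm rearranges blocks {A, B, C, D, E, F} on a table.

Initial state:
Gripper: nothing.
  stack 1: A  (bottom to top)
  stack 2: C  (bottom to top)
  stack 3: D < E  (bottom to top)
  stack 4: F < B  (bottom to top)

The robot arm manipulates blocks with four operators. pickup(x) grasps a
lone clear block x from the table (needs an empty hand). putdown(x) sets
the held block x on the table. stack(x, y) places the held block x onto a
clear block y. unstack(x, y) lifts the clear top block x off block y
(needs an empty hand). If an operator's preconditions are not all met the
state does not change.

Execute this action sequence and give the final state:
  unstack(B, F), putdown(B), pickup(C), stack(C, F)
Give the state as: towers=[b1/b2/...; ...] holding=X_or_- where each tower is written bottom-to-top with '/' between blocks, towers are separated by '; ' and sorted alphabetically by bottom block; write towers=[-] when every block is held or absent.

step 1 (unstack(B, F)): towers=[A; C; D/E; F] holding=B
step 2 (putdown(B)): towers=[A; B; C; D/E; F] holding=-
step 3 (pickup(C)): towers=[A; B; D/E; F] holding=C
step 4 (stack(C, F)): towers=[A; B; D/E; F/C] holding=-

towers=[A; B; D/E; F/C] holding=-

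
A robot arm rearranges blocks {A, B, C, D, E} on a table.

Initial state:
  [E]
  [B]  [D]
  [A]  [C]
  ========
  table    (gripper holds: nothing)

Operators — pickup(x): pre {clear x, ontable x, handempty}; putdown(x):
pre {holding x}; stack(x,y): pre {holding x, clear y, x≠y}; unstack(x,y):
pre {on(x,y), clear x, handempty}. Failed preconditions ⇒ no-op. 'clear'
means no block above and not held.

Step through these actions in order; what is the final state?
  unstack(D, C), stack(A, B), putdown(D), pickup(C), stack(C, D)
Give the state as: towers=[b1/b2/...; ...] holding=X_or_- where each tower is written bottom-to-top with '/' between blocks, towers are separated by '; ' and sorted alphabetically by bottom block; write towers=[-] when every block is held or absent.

step 1 (unstack(D, C)): towers=[A/B/E; C] holding=D
step 2 (stack(A, B)) [no-op]: towers=[A/B/E; C] holding=D
step 3 (putdown(D)): towers=[A/B/E; C; D] holding=-
step 4 (pickup(C)): towers=[A/B/E; D] holding=C
step 5 (stack(C, D)): towers=[A/B/E; D/C] holding=-

towers=[A/B/E; D/C] holding=-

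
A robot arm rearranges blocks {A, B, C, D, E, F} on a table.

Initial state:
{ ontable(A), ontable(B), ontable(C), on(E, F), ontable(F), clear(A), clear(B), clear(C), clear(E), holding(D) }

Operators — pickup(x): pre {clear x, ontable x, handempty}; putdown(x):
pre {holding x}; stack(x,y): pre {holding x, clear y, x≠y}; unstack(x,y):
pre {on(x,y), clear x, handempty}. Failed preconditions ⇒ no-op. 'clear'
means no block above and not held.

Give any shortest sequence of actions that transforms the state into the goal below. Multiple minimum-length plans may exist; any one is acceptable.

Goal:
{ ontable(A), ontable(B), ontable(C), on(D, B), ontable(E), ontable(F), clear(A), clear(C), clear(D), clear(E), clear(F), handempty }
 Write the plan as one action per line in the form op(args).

step 1 (stack(D, B)): towers=[A; B/D; C; F/E] holding=-
step 2 (unstack(E, F)): towers=[A; B/D; C; F] holding=E
step 3 (putdown(E)): towers=[A; B/D; C; E; F] holding=-
goal check: towers=[A; B/D; C; E; F] holding=- — reached (length 3, optimal by BFS)

stack(D, B)
unstack(E, F)
putdown(E)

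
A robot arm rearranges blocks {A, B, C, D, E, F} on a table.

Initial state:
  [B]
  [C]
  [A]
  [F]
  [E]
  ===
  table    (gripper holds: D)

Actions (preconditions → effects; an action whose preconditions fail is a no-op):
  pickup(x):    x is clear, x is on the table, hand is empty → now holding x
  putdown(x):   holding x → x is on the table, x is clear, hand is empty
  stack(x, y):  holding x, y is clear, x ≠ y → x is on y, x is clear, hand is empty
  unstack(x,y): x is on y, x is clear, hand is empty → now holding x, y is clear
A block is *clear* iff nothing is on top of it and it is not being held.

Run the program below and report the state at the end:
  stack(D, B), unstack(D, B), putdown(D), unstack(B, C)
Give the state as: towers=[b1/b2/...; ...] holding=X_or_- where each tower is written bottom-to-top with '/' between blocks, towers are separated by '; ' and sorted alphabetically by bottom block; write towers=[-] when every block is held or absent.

towers=[D; E/F/A/C] holding=B

step 1 (stack(D, B)): towers=[E/F/A/C/B/D] holding=-
step 2 (unstack(D, B)): towers=[E/F/A/C/B] holding=D
step 3 (putdown(D)): towers=[D; E/F/A/C/B] holding=-
step 4 (unstack(B, C)): towers=[D; E/F/A/C] holding=B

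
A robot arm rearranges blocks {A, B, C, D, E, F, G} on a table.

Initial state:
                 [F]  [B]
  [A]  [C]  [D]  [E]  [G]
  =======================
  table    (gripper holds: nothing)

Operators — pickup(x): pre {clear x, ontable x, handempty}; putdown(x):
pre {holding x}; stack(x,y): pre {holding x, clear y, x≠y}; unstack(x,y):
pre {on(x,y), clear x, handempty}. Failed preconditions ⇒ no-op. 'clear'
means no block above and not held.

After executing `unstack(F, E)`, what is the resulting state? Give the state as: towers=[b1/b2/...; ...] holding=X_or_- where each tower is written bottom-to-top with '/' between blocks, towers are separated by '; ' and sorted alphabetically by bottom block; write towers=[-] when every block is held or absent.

towers=[A; C; D; E; G/B] holding=F

before: towers=[A; C; D; E/F; G/B] holding=-
pre[unstack(F, E)]: on(F,E) ✓, clear(F) ✓, handempty ✓
all met → apply unstack(F, E)
after:  towers=[A; C; D; E; G/B] holding=F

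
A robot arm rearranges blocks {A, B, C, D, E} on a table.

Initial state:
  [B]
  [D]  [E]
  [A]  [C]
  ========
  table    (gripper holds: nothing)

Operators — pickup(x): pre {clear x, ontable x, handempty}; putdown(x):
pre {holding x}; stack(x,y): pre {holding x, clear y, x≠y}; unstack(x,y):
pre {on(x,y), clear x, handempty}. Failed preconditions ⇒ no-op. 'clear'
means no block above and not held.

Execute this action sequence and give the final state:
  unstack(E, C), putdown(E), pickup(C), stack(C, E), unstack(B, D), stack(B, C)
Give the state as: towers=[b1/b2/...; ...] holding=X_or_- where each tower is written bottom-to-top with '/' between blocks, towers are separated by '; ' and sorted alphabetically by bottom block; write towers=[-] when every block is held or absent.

step 1 (unstack(E, C)): towers=[A/D/B; C] holding=E
step 2 (putdown(E)): towers=[A/D/B; C; E] holding=-
step 3 (pickup(C)): towers=[A/D/B; E] holding=C
step 4 (stack(C, E)): towers=[A/D/B; E/C] holding=-
step 5 (unstack(B, D)): towers=[A/D; E/C] holding=B
step 6 (stack(B, C)): towers=[A/D; E/C/B] holding=-

towers=[A/D; E/C/B] holding=-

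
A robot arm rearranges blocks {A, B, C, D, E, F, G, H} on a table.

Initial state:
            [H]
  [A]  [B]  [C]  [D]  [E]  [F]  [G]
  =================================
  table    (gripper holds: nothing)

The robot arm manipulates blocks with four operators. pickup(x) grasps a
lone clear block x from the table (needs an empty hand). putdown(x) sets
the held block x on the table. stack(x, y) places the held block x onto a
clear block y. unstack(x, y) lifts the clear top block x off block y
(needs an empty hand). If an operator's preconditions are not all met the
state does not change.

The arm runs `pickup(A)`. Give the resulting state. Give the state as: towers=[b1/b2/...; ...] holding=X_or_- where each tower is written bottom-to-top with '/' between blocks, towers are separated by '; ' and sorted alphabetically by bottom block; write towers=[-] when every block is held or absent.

towers=[B; C/H; D; E; F; G] holding=A

before: towers=[A; B; C/H; D; E; F; G] holding=-
pre[pickup(A)]: clear(A) ok, ontable(A) ok, handempty ok
all met → apply pickup(A)
after:  towers=[B; C/H; D; E; F; G] holding=A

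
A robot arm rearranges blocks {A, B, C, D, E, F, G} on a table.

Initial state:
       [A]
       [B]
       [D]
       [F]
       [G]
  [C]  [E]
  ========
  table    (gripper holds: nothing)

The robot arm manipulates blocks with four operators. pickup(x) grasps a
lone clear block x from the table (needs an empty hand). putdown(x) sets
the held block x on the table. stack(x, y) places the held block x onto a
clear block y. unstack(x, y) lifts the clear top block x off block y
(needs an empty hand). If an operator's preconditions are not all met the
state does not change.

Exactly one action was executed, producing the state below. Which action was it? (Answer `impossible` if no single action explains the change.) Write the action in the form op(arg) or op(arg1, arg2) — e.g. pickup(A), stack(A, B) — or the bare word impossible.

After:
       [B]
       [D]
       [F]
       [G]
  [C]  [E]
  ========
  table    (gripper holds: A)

unstack(A, B)

target: towers=[C; E/G/F/D/B] holding=A
     unstack(A, B) → towers=[C; E/G/F/D/B] holding=A  ← match
         pickup(C) → towers=[E/G/F/D/B/A] holding=C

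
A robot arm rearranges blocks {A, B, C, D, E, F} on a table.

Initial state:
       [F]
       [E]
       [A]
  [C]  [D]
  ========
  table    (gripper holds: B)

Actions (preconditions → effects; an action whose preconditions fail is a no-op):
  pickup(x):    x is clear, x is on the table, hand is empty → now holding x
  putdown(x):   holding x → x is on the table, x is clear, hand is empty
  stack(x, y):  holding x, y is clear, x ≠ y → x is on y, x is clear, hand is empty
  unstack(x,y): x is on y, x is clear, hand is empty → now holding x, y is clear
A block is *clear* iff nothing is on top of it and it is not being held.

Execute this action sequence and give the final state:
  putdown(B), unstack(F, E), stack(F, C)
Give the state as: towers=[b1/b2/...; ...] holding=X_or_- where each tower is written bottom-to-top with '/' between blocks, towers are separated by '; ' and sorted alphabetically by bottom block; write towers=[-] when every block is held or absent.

towers=[B; C/F; D/A/E] holding=-

step 1 (putdown(B)): towers=[B; C; D/A/E/F] holding=-
step 2 (unstack(F, E)): towers=[B; C; D/A/E] holding=F
step 3 (stack(F, C)): towers=[B; C/F; D/A/E] holding=-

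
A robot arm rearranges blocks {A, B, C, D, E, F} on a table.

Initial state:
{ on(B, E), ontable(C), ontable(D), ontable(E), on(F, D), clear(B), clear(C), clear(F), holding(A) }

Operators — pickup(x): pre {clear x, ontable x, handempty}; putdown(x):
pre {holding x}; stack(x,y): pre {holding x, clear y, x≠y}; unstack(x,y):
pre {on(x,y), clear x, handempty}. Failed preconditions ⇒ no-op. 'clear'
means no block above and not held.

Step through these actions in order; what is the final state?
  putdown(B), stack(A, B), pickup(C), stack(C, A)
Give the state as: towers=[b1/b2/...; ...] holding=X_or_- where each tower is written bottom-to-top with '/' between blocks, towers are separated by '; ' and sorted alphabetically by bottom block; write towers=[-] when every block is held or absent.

step 1 (putdown(B)) [no-op]: towers=[C; D/F; E/B] holding=A
step 2 (stack(A, B)): towers=[C; D/F; E/B/A] holding=-
step 3 (pickup(C)): towers=[D/F; E/B/A] holding=C
step 4 (stack(C, A)): towers=[D/F; E/B/A/C] holding=-

towers=[D/F; E/B/A/C] holding=-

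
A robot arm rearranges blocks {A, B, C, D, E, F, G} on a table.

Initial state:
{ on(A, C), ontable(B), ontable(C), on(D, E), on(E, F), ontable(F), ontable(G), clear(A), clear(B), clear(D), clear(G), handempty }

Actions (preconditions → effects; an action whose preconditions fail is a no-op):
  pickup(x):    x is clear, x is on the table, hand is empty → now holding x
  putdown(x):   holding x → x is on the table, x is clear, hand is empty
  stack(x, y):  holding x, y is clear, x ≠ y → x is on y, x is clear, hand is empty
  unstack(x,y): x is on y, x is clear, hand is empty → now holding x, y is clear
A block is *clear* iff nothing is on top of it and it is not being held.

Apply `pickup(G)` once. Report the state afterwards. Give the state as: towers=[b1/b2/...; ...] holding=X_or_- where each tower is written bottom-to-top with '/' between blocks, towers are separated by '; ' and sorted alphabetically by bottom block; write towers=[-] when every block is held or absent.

before: towers=[B; C/A; F/E/D; G] holding=-
pre[pickup(G)]: clear(G) ok, ontable(G) ok, handempty ok
all met → apply pickup(G)
after:  towers=[B; C/A; F/E/D] holding=G

towers=[B; C/A; F/E/D] holding=G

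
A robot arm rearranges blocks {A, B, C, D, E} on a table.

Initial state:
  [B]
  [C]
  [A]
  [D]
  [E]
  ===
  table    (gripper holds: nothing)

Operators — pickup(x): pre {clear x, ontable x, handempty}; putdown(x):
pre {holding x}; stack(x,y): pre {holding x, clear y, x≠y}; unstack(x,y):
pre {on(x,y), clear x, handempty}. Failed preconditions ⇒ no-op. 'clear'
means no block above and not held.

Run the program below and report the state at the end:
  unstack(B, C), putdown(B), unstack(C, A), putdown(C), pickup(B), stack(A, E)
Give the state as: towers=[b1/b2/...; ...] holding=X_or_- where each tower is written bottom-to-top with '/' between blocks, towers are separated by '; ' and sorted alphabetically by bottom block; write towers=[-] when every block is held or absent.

towers=[C; E/D/A] holding=B

step 1 (unstack(B, C)): towers=[E/D/A/C] holding=B
step 2 (putdown(B)): towers=[B; E/D/A/C] holding=-
step 3 (unstack(C, A)): towers=[B; E/D/A] holding=C
step 4 (putdown(C)): towers=[B; C; E/D/A] holding=-
step 5 (pickup(B)): towers=[C; E/D/A] holding=B
step 6 (stack(A, E)) [no-op]: towers=[C; E/D/A] holding=B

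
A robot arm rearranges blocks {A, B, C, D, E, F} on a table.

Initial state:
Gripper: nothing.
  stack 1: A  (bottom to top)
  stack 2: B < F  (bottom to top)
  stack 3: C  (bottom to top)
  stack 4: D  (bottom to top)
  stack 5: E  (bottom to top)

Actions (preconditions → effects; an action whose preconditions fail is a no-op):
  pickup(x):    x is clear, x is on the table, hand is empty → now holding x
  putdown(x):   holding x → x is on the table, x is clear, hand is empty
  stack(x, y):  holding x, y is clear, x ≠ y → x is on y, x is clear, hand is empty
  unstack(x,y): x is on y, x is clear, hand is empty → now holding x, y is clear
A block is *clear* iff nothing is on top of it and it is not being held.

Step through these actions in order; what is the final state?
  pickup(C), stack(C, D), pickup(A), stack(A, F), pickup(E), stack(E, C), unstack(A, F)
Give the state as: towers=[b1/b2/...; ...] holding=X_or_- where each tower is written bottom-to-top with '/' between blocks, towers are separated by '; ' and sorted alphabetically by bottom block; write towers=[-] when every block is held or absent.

step 1 (pickup(C)): towers=[A; B/F; D; E] holding=C
step 2 (stack(C, D)): towers=[A; B/F; D/C; E] holding=-
step 3 (pickup(A)): towers=[B/F; D/C; E] holding=A
step 4 (stack(A, F)): towers=[B/F/A; D/C; E] holding=-
step 5 (pickup(E)): towers=[B/F/A; D/C] holding=E
step 6 (stack(E, C)): towers=[B/F/A; D/C/E] holding=-
step 7 (unstack(A, F)): towers=[B/F; D/C/E] holding=A

towers=[B/F; D/C/E] holding=A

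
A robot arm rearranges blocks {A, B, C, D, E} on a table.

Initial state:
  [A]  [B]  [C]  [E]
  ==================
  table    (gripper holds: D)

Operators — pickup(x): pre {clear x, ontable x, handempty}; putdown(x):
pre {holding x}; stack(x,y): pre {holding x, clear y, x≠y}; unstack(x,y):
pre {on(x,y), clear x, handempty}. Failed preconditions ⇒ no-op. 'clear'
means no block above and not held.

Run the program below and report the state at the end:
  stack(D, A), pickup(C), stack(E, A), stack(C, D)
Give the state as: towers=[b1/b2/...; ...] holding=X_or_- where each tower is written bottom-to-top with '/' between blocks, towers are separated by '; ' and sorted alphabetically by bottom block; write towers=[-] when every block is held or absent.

step 1 (stack(D, A)): towers=[A/D; B; C; E] holding=-
step 2 (pickup(C)): towers=[A/D; B; E] holding=C
step 3 (stack(E, A)) [no-op]: towers=[A/D; B; E] holding=C
step 4 (stack(C, D)): towers=[A/D/C; B; E] holding=-

towers=[A/D/C; B; E] holding=-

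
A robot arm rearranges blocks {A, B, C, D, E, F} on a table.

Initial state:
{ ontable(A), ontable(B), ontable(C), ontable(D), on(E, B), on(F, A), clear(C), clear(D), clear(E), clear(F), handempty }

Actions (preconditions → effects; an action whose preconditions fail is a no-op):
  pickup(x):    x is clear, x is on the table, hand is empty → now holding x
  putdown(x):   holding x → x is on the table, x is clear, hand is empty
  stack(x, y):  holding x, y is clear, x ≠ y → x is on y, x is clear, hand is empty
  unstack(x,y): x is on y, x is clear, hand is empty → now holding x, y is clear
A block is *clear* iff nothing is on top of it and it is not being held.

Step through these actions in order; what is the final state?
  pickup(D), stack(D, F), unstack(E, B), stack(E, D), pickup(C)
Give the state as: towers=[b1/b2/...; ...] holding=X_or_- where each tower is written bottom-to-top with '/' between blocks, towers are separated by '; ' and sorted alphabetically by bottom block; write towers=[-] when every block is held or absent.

step 1 (pickup(D)): towers=[A/F; B/E; C] holding=D
step 2 (stack(D, F)): towers=[A/F/D; B/E; C] holding=-
step 3 (unstack(E, B)): towers=[A/F/D; B; C] holding=E
step 4 (stack(E, D)): towers=[A/F/D/E; B; C] holding=-
step 5 (pickup(C)): towers=[A/F/D/E; B] holding=C

towers=[A/F/D/E; B] holding=C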